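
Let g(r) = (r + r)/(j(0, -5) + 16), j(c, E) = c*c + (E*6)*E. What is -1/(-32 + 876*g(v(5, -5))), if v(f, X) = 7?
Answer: -83/3476 ≈ -0.023878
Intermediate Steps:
j(c, E) = c² + 6*E² (j(c, E) = c² + (6*E)*E = c² + 6*E²)
g(r) = r/83 (g(r) = (r + r)/((0² + 6*(-5)²) + 16) = (2*r)/((0 + 6*25) + 16) = (2*r)/((0 + 150) + 16) = (2*r)/(150 + 16) = (2*r)/166 = (2*r)*(1/166) = r/83)
-1/(-32 + 876*g(v(5, -5))) = -1/(-32 + 876*((1/83)*7)) = -1/(-32 + 876*(7/83)) = -1/(-32 + 6132/83) = -1/3476/83 = -1*83/3476 = -83/3476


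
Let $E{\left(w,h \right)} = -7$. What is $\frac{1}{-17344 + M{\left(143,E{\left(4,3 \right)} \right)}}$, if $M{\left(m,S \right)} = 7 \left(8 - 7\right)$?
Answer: $- \frac{1}{17337} \approx -5.768 \cdot 10^{-5}$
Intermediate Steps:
$M{\left(m,S \right)} = 7$ ($M{\left(m,S \right)} = 7 \cdot 1 = 7$)
$\frac{1}{-17344 + M{\left(143,E{\left(4,3 \right)} \right)}} = \frac{1}{-17344 + 7} = \frac{1}{-17337} = - \frac{1}{17337}$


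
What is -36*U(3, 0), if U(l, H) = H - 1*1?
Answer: 36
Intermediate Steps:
U(l, H) = -1 + H (U(l, H) = H - 1 = -1 + H)
-36*U(3, 0) = -36*(-1 + 0) = -36*(-1) = 36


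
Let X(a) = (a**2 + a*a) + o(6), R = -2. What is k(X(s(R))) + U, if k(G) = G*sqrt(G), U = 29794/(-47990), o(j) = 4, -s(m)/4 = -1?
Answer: 5168023/23995 ≈ 215.38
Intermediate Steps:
s(m) = 4 (s(m) = -4*(-1) = 4)
X(a) = 4 + 2*a**2 (X(a) = (a**2 + a*a) + 4 = (a**2 + a**2) + 4 = 2*a**2 + 4 = 4 + 2*a**2)
U = -14897/23995 (U = 29794*(-1/47990) = -14897/23995 ≈ -0.62084)
k(G) = G**(3/2)
k(X(s(R))) + U = (4 + 2*4**2)**(3/2) - 14897/23995 = (4 + 2*16)**(3/2) - 14897/23995 = (4 + 32)**(3/2) - 14897/23995 = 36**(3/2) - 14897/23995 = 216 - 14897/23995 = 5168023/23995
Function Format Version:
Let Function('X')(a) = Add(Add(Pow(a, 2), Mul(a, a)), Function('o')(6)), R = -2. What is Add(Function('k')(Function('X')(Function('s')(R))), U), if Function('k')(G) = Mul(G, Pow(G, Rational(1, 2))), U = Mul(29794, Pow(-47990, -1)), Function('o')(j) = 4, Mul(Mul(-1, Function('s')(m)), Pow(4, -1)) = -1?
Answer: Rational(5168023, 23995) ≈ 215.38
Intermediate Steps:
Function('s')(m) = 4 (Function('s')(m) = Mul(-4, -1) = 4)
Function('X')(a) = Add(4, Mul(2, Pow(a, 2))) (Function('X')(a) = Add(Add(Pow(a, 2), Mul(a, a)), 4) = Add(Add(Pow(a, 2), Pow(a, 2)), 4) = Add(Mul(2, Pow(a, 2)), 4) = Add(4, Mul(2, Pow(a, 2))))
U = Rational(-14897, 23995) (U = Mul(29794, Rational(-1, 47990)) = Rational(-14897, 23995) ≈ -0.62084)
Function('k')(G) = Pow(G, Rational(3, 2))
Add(Function('k')(Function('X')(Function('s')(R))), U) = Add(Pow(Add(4, Mul(2, Pow(4, 2))), Rational(3, 2)), Rational(-14897, 23995)) = Add(Pow(Add(4, Mul(2, 16)), Rational(3, 2)), Rational(-14897, 23995)) = Add(Pow(Add(4, 32), Rational(3, 2)), Rational(-14897, 23995)) = Add(Pow(36, Rational(3, 2)), Rational(-14897, 23995)) = Add(216, Rational(-14897, 23995)) = Rational(5168023, 23995)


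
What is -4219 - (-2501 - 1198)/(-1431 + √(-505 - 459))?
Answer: -8648864044/2048725 - 7398*I*√241/2048725 ≈ -4221.6 - 0.056058*I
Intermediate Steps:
-4219 - (-2501 - 1198)/(-1431 + √(-505 - 459)) = -4219 - (-3699)/(-1431 + √(-964)) = -4219 - (-3699)/(-1431 + 2*I*√241) = -4219 + 3699/(-1431 + 2*I*√241)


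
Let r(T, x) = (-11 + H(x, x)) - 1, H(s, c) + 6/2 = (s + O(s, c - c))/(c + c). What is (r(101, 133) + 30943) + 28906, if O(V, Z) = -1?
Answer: 7957988/133 ≈ 59835.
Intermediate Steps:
H(s, c) = -3 + (-1 + s)/(2*c) (H(s, c) = -3 + (s - 1)/(c + c) = -3 + (-1 + s)/((2*c)) = -3 + (-1 + s)*(1/(2*c)) = -3 + (-1 + s)/(2*c))
r(T, x) = -12 + (-1 - 5*x)/(2*x) (r(T, x) = (-11 + (-1 + x - 6*x)/(2*x)) - 1 = (-11 + (-1 - 5*x)/(2*x)) - 1 = -12 + (-1 - 5*x)/(2*x))
(r(101, 133) + 30943) + 28906 = ((½)*(-1 - 29*133)/133 + 30943) + 28906 = ((½)*(1/133)*(-1 - 3857) + 30943) + 28906 = ((½)*(1/133)*(-3858) + 30943) + 28906 = (-1929/133 + 30943) + 28906 = 4113490/133 + 28906 = 7957988/133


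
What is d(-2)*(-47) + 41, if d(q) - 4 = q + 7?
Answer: -382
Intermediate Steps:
d(q) = 11 + q (d(q) = 4 + (q + 7) = 4 + (7 + q) = 11 + q)
d(-2)*(-47) + 41 = (11 - 2)*(-47) + 41 = 9*(-47) + 41 = -423 + 41 = -382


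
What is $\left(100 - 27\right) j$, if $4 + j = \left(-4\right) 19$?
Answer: $-5840$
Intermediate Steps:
$j = -80$ ($j = -4 - 76 = -80$)
$\left(100 - 27\right) j = \left(100 - 27\right) \left(-80\right) = 73 \left(-80\right) = -5840$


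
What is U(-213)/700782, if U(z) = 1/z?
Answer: -1/149266566 ≈ -6.6994e-9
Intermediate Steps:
U(-213)/700782 = 1/(-213*700782) = -1/213*1/700782 = -1/149266566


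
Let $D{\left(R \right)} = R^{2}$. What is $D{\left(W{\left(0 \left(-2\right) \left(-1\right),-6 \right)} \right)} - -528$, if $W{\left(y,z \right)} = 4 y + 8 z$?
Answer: $2832$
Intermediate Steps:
$D{\left(W{\left(0 \left(-2\right) \left(-1\right),-6 \right)} \right)} - -528 = \left(4 \cdot 0 \left(-2\right) \left(-1\right) + 8 \left(-6\right)\right)^{2} - -528 = \left(4 \cdot 0 \left(-1\right) - 48\right)^{2} + 528 = \left(4 \cdot 0 - 48\right)^{2} + 528 = \left(0 - 48\right)^{2} + 528 = \left(-48\right)^{2} + 528 = 2304 + 528 = 2832$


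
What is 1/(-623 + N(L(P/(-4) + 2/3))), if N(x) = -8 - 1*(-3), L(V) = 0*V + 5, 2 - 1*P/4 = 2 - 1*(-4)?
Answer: -1/628 ≈ -0.0015924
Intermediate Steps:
P = -16 (P = 8 - 4*(2 - 1*(-4)) = 8 - 4*(2 + 4) = 8 - 4*6 = 8 - 24 = -16)
L(V) = 5 (L(V) = 0 + 5 = 5)
N(x) = -5 (N(x) = -8 + 3 = -5)
1/(-623 + N(L(P/(-4) + 2/3))) = 1/(-623 - 5) = 1/(-628) = -1/628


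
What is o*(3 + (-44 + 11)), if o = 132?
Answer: -3960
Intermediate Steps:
o*(3 + (-44 + 11)) = 132*(3 + (-44 + 11)) = 132*(3 - 33) = 132*(-30) = -3960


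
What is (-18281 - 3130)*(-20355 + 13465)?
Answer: 147521790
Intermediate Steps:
(-18281 - 3130)*(-20355 + 13465) = -21411*(-6890) = 147521790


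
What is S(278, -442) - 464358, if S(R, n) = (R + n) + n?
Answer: -464964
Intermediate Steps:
S(R, n) = R + 2*n
S(278, -442) - 464358 = (278 + 2*(-442)) - 464358 = (278 - 884) - 464358 = -606 - 464358 = -464964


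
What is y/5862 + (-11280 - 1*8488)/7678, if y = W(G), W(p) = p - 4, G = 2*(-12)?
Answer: -29023750/11252109 ≈ -2.5794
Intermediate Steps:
G = -24
W(p) = -4 + p
y = -28 (y = -4 - 24 = -28)
y/5862 + (-11280 - 1*8488)/7678 = -28/5862 + (-11280 - 1*8488)/7678 = -28*1/5862 + (-11280 - 8488)*(1/7678) = -14/2931 - 19768*1/7678 = -14/2931 - 9884/3839 = -29023750/11252109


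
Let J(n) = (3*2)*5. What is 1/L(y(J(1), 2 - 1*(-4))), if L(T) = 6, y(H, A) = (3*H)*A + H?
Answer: ⅙ ≈ 0.16667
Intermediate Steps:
J(n) = 30 (J(n) = 6*5 = 30)
y(H, A) = H + 3*A*H (y(H, A) = 3*A*H + H = H + 3*A*H)
1/L(y(J(1), 2 - 1*(-4))) = 1/6 = ⅙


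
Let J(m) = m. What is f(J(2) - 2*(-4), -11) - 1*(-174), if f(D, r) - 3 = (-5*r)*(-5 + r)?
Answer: -703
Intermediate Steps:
f(D, r) = 3 - 5*r*(-5 + r) (f(D, r) = 3 + (-5*r)*(-5 + r) = 3 - 5*r*(-5 + r))
f(J(2) - 2*(-4), -11) - 1*(-174) = (3 - 5*(-11)**2 + 25*(-11)) - 1*(-174) = (3 - 5*121 - 275) + 174 = (3 - 605 - 275) + 174 = -877 + 174 = -703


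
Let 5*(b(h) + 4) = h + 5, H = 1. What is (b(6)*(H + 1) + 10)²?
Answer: 1024/25 ≈ 40.960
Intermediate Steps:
b(h) = -3 + h/5 (b(h) = -4 + (h + 5)/5 = -4 + (5 + h)/5 = -4 + (1 + h/5) = -3 + h/5)
(b(6)*(H + 1) + 10)² = ((-3 + (⅕)*6)*(1 + 1) + 10)² = ((-3 + 6/5)*2 + 10)² = (-9/5*2 + 10)² = (-18/5 + 10)² = (32/5)² = 1024/25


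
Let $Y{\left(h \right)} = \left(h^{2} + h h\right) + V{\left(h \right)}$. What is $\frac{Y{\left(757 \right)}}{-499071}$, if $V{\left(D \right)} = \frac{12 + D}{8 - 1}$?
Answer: $- \frac{2674485}{1164499} \approx -2.2967$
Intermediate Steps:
$V{\left(D \right)} = \frac{12}{7} + \frac{D}{7}$ ($V{\left(D \right)} = \frac{12 + D}{7} = \left(12 + D\right) \frac{1}{7} = \frac{12}{7} + \frac{D}{7}$)
$Y{\left(h \right)} = \frac{12}{7} + 2 h^{2} + \frac{h}{7}$ ($Y{\left(h \right)} = \left(h^{2} + h h\right) + \left(\frac{12}{7} + \frac{h}{7}\right) = \left(h^{2} + h^{2}\right) + \left(\frac{12}{7} + \frac{h}{7}\right) = 2 h^{2} + \left(\frac{12}{7} + \frac{h}{7}\right) = \frac{12}{7} + 2 h^{2} + \frac{h}{7}$)
$\frac{Y{\left(757 \right)}}{-499071} = \frac{\frac{12}{7} + 2 \cdot 757^{2} + \frac{1}{7} \cdot 757}{-499071} = \left(\frac{12}{7} + 2 \cdot 573049 + \frac{757}{7}\right) \left(- \frac{1}{499071}\right) = \left(\frac{12}{7} + 1146098 + \frac{757}{7}\right) \left(- \frac{1}{499071}\right) = \frac{8023455}{7} \left(- \frac{1}{499071}\right) = - \frac{2674485}{1164499}$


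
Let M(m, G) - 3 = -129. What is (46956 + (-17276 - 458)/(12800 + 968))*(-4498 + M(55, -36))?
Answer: -373661089972/1721 ≈ -2.1712e+8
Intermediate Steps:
M(m, G) = -126 (M(m, G) = 3 - 129 = -126)
(46956 + (-17276 - 458)/(12800 + 968))*(-4498 + M(55, -36)) = (46956 + (-17276 - 458)/(12800 + 968))*(-4498 - 126) = (46956 - 17734/13768)*(-4624) = (46956 - 17734*1/13768)*(-4624) = (46956 - 8867/6884)*(-4624) = (323236237/6884)*(-4624) = -373661089972/1721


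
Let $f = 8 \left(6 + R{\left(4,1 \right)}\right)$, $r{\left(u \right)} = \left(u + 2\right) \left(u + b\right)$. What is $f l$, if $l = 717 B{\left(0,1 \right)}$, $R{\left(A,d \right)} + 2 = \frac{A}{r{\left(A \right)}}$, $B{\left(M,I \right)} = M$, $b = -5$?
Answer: $0$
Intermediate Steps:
$r{\left(u \right)} = \left(-5 + u\right) \left(2 + u\right)$ ($r{\left(u \right)} = \left(u + 2\right) \left(u - 5\right) = \left(2 + u\right) \left(-5 + u\right) = \left(-5 + u\right) \left(2 + u\right)$)
$R{\left(A,d \right)} = -2 + \frac{A}{-10 + A^{2} - 3 A}$
$f = \frac{80}{3}$ ($f = 8 \left(6 + \frac{-20 - 28 + 2 \cdot 4^{2}}{10 - 4^{2} + 3 \cdot 4}\right) = 8 \left(6 + \frac{-20 - 28 + 2 \cdot 16}{10 - 16 + 12}\right) = 8 \left(6 + \frac{-20 - 28 + 32}{10 - 16 + 12}\right) = 8 \left(6 + \frac{1}{6} \left(-16\right)\right) = 8 \left(6 - \frac{8}{3}\right) = 8 \cdot \frac{10}{3} = \frac{80}{3} \approx 26.667$)
$l = 0$ ($l = 717 \cdot 0 = 0$)
$f l = \frac{80}{3} \cdot 0 = 0$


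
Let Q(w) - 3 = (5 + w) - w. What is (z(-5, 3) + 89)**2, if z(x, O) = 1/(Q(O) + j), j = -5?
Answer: 71824/9 ≈ 7980.4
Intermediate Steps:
Q(w) = 8 (Q(w) = 3 + ((5 + w) - w) = 3 + 5 = 8)
z(x, O) = 1/3 (z(x, O) = 1/(8 - 5) = 1/3)
(z(-5, 3) + 89)**2 = (1/3 + 89)**2 = (268/3)**2 = 71824/9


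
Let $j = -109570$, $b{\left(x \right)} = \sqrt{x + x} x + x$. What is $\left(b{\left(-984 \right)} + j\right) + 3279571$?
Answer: $3169017 - 3936 i \sqrt{123} \approx 3.169 \cdot 10^{6} - 43652.0 i$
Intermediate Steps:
$b{\left(x \right)} = x + \sqrt{2} x^{\frac{3}{2}}$ ($b{\left(x \right)} = \sqrt{2 x} x + x = \sqrt{2} \sqrt{x} x + x = \sqrt{2} x^{\frac{3}{2}} + x = x + \sqrt{2} x^{\frac{3}{2}}$)
$\left(b{\left(-984 \right)} + j\right) + 3279571 = \left(\left(-984 + \sqrt{2} \left(-984\right)^{\frac{3}{2}}\right) - 109570\right) + 3279571 = \left(\left(-984 + \sqrt{2} \left(- 1968 i \sqrt{246}\right)\right) - 109570\right) + 3279571 = \left(\left(-984 - 3936 i \sqrt{123}\right) - 109570\right) + 3279571 = \left(-110554 - 3936 i \sqrt{123}\right) + 3279571 = 3169017 - 3936 i \sqrt{123}$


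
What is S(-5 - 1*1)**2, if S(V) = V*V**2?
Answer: 46656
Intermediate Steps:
S(V) = V**3
S(-5 - 1*1)**2 = ((-5 - 1*1)**3)**2 = ((-5 - 1)**3)**2 = ((-6)**3)**2 = (-216)**2 = 46656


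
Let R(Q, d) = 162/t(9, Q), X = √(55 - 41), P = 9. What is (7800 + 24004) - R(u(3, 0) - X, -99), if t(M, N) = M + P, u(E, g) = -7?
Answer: 31795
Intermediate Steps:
t(M, N) = 9 + M (t(M, N) = M + 9 = 9 + M)
X = √14 ≈ 3.7417
R(Q, d) = 9 (R(Q, d) = 162/(9 + 9) = 162/18 = 162*(1/18) = 9)
(7800 + 24004) - R(u(3, 0) - X, -99) = (7800 + 24004) - 1*9 = 31804 - 9 = 31795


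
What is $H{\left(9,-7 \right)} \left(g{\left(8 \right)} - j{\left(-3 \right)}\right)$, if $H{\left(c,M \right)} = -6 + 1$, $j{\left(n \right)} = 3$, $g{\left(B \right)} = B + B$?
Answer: $-65$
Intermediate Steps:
$g{\left(B \right)} = 2 B$
$H{\left(c,M \right)} = -5$
$H{\left(9,-7 \right)} \left(g{\left(8 \right)} - j{\left(-3 \right)}\right) = - 5 \left(2 \cdot 8 - 3\right) = - 5 \left(16 - 3\right) = \left(-5\right) 13 = -65$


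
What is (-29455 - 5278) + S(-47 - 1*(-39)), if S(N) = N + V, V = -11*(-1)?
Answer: -34730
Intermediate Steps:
V = 11
S(N) = 11 + N (S(N) = N + 11 = 11 + N)
(-29455 - 5278) + S(-47 - 1*(-39)) = (-29455 - 5278) + (11 + (-47 - 1*(-39))) = -34733 + (11 + (-47 + 39)) = -34733 + (11 - 8) = -34733 + 3 = -34730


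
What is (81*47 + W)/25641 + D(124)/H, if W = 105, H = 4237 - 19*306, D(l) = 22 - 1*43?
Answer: 2235895/13478619 ≈ 0.16588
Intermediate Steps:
D(l) = -21 (D(l) = 22 - 43 = -21)
H = -1577 (H = 4237 - 5814 = -1577)
(81*47 + W)/25641 + D(124)/H = (81*47 + 105)/25641 - 21/(-1577) = (3807 + 105)*(1/25641) - 21*(-1/1577) = 3912*(1/25641) + 21/1577 = 1304/8547 + 21/1577 = 2235895/13478619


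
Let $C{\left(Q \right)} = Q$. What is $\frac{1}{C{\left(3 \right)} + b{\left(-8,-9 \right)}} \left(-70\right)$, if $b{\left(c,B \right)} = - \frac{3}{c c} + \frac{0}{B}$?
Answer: $- \frac{640}{27} \approx -23.704$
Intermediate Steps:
$b{\left(c,B \right)} = - \frac{3}{c^{2}}$ ($b{\left(c,B \right)} = - \frac{3}{c^{2}} + 0 = - \frac{3}{c^{2}}$)
$\frac{1}{C{\left(3 \right)} + b{\left(-8,-9 \right)}} \left(-70\right) = \frac{1}{3 - \frac{3}{64}} \left(-70\right) = \frac{1}{\frac{189}{64}} \left(-70\right) = \frac{64}{189} \left(-70\right) = - \frac{640}{27}$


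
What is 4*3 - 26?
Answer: -14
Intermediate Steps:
4*3 - 26 = 12 - 26 = -14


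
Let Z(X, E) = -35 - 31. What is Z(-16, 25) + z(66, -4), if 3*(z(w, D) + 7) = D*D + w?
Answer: -137/3 ≈ -45.667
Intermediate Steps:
Z(X, E) = -66
z(w, D) = -7 + w/3 + D²/3 (z(w, D) = -7 + (D*D + w)/3 = -7 + (D² + w)/3 = -7 + (w + D²)/3 = -7 + (w/3 + D²/3) = -7 + w/3 + D²/3)
Z(-16, 25) + z(66, -4) = -66 + (-7 + (⅓)*66 + (⅓)*(-4)²) = -66 + (-7 + 22 + (⅓)*16) = -66 + (-7 + 22 + 16/3) = -66 + 61/3 = -137/3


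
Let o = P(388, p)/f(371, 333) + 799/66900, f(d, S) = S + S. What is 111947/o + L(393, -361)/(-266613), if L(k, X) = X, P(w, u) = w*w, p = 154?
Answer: 221637919786333229/447551055953157 ≈ 495.22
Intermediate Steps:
f(d, S) = 2*S
P(w, u) = w**2
o = 1678654289/7425900 (o = 388**2/((2*333)) + 799/66900 = 150544/666 + 799*(1/66900) = 150544*(1/666) + 799/66900 = 75272/333 + 799/66900 = 1678654289/7425900 ≈ 226.05)
111947/o + L(393, -361)/(-266613) = 111947/(1678654289/7425900) - 361/(-266613) = 111947*(7425900/1678654289) - 361*(-1/266613) = 831307227300/1678654289 + 361/266613 = 221637919786333229/447551055953157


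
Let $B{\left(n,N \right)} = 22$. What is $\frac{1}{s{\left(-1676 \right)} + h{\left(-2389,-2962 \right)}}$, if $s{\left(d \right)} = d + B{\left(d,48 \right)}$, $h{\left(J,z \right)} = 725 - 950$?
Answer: $- \frac{1}{1879} \approx -0.0005322$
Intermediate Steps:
$h{\left(J,z \right)} = -225$
$s{\left(d \right)} = 22 + d$ ($s{\left(d \right)} = d + 22 = 22 + d$)
$\frac{1}{s{\left(-1676 \right)} + h{\left(-2389,-2962 \right)}} = \frac{1}{\left(22 - 1676\right) - 225} = \frac{1}{-1654 - 225} = \frac{1}{-1879} = - \frac{1}{1879}$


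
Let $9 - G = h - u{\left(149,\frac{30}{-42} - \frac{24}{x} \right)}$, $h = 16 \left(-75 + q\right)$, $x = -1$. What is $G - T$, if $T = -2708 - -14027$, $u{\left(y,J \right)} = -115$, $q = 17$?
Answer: $-10497$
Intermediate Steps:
$h = -928$ ($h = 16 \left(-75 + 17\right) = 16 \left(-58\right) = -928$)
$T = 11319$ ($T = -2708 + 14027 = 11319$)
$G = 822$ ($G = 9 - \left(-928 - -115\right) = 9 - \left(-928 + 115\right) = 9 - -813 = 9 + 813 = 822$)
$G - T = 822 - 11319 = -10497$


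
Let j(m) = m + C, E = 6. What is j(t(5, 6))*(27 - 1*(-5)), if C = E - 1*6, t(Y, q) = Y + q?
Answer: 352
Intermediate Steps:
C = 0 (C = 6 - 1*6 = 6 - 6 = 0)
j(m) = m (j(m) = m + 0 = m)
j(t(5, 6))*(27 - 1*(-5)) = (5 + 6)*(27 - 1*(-5)) = 11*(27 + 5) = 11*32 = 352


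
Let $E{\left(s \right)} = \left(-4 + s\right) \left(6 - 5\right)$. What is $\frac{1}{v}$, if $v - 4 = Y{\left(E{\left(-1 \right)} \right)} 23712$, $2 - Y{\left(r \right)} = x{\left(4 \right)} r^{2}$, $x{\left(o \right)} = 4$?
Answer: $- \frac{1}{2323772} \approx -4.3033 \cdot 10^{-7}$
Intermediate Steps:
$E{\left(s \right)} = -4 + s$ ($E{\left(s \right)} = \left(-4 + s\right) 1 = -4 + s$)
$Y{\left(r \right)} = 2 - 4 r^{2}$
$v = -2323772$ ($v = 4 + \left(2 - 4 \left(-4 - 1\right)^{2}\right) 23712 = 4 + \left(2 - 4 \left(-5\right)^{2}\right) 23712 = 4 + \left(2 - 100\right) 23712 = 4 - 2323776 = -2323772$)
$\frac{1}{v} = \frac{1}{-2323772} = - \frac{1}{2323772}$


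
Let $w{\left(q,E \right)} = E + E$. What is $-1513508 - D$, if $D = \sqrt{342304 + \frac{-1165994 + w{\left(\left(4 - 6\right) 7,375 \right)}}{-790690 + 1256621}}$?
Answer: $-1513508 - \frac{2 \sqrt{18577703311193795}}{465931} \approx -1.5141 \cdot 10^{6}$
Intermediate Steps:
$w{\left(q,E \right)} = 2 E$
$D = \frac{2 \sqrt{18577703311193795}}{465931}$ ($D = \sqrt{342304 + \frac{-1165994 + 2 \cdot 375}{-790690 + 1256621}} = \sqrt{342304 + \frac{-1165994 + 750}{465931}} = \sqrt{342304 - \frac{1165244}{465931}} = \sqrt{\frac{159488879780}{465931}} = \frac{2 \sqrt{18577703311193795}}{465931} \approx 585.07$)
$-1513508 - D = -1513508 - \frac{2 \sqrt{18577703311193795}}{465931}$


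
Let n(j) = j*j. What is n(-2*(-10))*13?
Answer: 5200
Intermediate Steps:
n(j) = j**2
n(-2*(-10))*13 = (-2*(-10))**2*13 = 20**2*13 = 400*13 = 5200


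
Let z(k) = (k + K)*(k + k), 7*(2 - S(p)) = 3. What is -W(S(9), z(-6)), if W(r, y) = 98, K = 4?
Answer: -98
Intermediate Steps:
S(p) = 11/7 (S(p) = 2 - ⅐*3 = 2 - 3/7 = 11/7)
z(k) = 2*k*(4 + k) (z(k) = (k + 4)*(k + k) = (4 + k)*(2*k) = 2*k*(4 + k))
-W(S(9), z(-6)) = -1*98 = -98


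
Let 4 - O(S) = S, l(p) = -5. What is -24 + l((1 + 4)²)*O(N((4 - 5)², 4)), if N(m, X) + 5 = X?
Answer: -49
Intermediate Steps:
N(m, X) = -5 + X
O(S) = 4 - S
-24 + l((1 + 4)²)*O(N((4 - 5)², 4)) = -24 - 5*(4 - (-5 + 4)) = -24 - 5*(4 - 1*(-1)) = -24 - 5*(4 + 1) = -24 - 5*5 = -24 - 25 = -49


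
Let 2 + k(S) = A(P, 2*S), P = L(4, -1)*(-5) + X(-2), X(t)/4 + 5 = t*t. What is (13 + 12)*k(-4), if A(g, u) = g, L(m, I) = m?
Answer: -650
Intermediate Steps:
X(t) = -20 + 4*t² (X(t) = -20 + 4*(t*t) = -20 + 4*t²)
P = -24 (P = 4*(-5) + (-20 + 4*(-2)²) = -20 + (-20 + 4*4) = -20 + (-20 + 16) = -20 - 4 = -24)
k(S) = -26 (k(S) = -2 - 24 = -26)
(13 + 12)*k(-4) = (13 + 12)*(-26) = 25*(-26) = -650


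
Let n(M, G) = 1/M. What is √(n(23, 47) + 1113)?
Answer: 160*√23/23 ≈ 33.362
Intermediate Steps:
√(n(23, 47) + 1113) = √(1/23 + 1113) = √(25600/23) = 160*√23/23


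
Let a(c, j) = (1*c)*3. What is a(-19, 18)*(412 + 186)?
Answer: -34086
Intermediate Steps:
a(c, j) = 3*c (a(c, j) = c*3 = 3*c)
a(-19, 18)*(412 + 186) = (3*(-19))*(412 + 186) = -57*598 = -34086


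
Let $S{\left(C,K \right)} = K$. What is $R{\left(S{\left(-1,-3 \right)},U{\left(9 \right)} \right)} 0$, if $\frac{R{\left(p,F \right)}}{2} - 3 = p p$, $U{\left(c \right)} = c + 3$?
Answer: $0$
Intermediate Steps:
$U{\left(c \right)} = 3 + c$
$R{\left(p,F \right)} = 6 + 2 p^{2}$ ($R{\left(p,F \right)} = 6 + 2 p p = 6 + 2 p^{2}$)
$R{\left(S{\left(-1,-3 \right)},U{\left(9 \right)} \right)} 0 = \left(6 + 2 \left(-3\right)^{2}\right) 0 = \left(6 + 2 \cdot 9\right) 0 = \left(6 + 18\right) 0 = 24 \cdot 0 = 0$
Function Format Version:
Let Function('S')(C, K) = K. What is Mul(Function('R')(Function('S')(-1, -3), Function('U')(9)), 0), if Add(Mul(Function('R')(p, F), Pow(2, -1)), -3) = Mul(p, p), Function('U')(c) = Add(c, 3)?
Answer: 0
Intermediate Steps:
Function('U')(c) = Add(3, c)
Function('R')(p, F) = Add(6, Mul(2, Pow(p, 2))) (Function('R')(p, F) = Add(6, Mul(2, Mul(p, p))) = Add(6, Mul(2, Pow(p, 2))))
Mul(Function('R')(Function('S')(-1, -3), Function('U')(9)), 0) = Mul(Add(6, Mul(2, Pow(-3, 2))), 0) = Mul(Add(6, Mul(2, 9)), 0) = Mul(Add(6, 18), 0) = Mul(24, 0) = 0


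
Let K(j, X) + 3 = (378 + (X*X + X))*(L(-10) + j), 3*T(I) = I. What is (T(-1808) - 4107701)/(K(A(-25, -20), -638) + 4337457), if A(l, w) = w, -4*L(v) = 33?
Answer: 12324911/21462582 ≈ 0.57425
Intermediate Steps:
L(v) = -33/4 (L(v) = -¼*33 = -33/4)
T(I) = I/3
K(j, X) = -3 + (-33/4 + j)*(378 + X + X²) (K(j, X) = -3 + (378 + (X*X + X))*(-33/4 + j) = -3 + (378 + (X² + X))*(-33/4 + j) = -3 + (378 + (X + X²))*(-33/4 + j) = -3 + (378 + X + X²)*(-33/4 + j) = -3 + (-33/4 + j)*(378 + X + X²))
(T(-1808) - 4107701)/(K(A(-25, -20), -638) + 4337457) = ((⅓)*(-1808) - 4107701)/((-6243/2 + 378*(-20) - 33/4*(-638) - 33/4*(-638)² - 638*(-20) - 20*(-638)²) + 4337457) = (-1808/3 - 4107701)/((-6243/2 - 7560 + 10527/2 - 33/4*407044 + 12760 - 20*407044) + 4337457) = -12324911/(3*((-6243/2 - 7560 + 10527/2 - 3358113 + 12760 - 8140880) + 4337457)) = -12324911/(3*(-11491651 + 4337457)) = -12324911/3/(-7154194) = -12324911/3*(-1/7154194) = 12324911/21462582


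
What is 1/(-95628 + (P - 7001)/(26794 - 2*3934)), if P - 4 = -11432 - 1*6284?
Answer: -18926/1809880241 ≈ -1.0457e-5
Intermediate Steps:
P = -17712 (P = 4 + (-11432 - 1*6284) = 4 + (-11432 - 6284) = 4 - 17716 = -17712)
1/(-95628 + (P - 7001)/(26794 - 2*3934)) = 1/(-95628 + (-17712 - 7001)/(26794 - 2*3934)) = 1/(-95628 - 24713/(26794 - 7868)) = 1/(-95628 - 24713/18926) = 1/(-1809880241/18926) = -18926/1809880241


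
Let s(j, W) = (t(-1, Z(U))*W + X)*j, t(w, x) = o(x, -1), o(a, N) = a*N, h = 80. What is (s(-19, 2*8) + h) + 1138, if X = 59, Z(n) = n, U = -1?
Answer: -207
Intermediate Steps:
o(a, N) = N*a
t(w, x) = -x
s(j, W) = j*(59 + W) (s(j, W) = ((-1*(-1))*W + 59)*j = (1*W + 59)*j = (W + 59)*j = (59 + W)*j = j*(59 + W))
(s(-19, 2*8) + h) + 1138 = (-19*(59 + 2*8) + 80) + 1138 = (-19*(59 + 16) + 80) + 1138 = (-19*75 + 80) + 1138 = (-1425 + 80) + 1138 = -1345 + 1138 = -207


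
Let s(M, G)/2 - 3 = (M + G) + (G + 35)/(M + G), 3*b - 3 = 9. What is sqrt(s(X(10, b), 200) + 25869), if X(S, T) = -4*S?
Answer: sqrt(419167)/4 ≈ 161.86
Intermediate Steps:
b = 4 (b = 1 + (1/3)*9 = 1 + 3 = 4)
s(M, G) = 6 + 2*G + 2*M + 2*(35 + G)/(G + M) (s(M, G) = 6 + 2*((M + G) + (G + 35)/(M + G)) = 6 + 2*((G + M) + (35 + G)/(G + M)) = 6 + 2*(G + M + (35 + G)/(G + M)) = 6 + (2*G + 2*M + 2*(35 + G)/(G + M)) = 6 + 2*G + 2*M + 2*(35 + G)/(G + M))
sqrt(s(X(10, b), 200) + 25869) = sqrt(2*(35 + 200**2 + (-4*10)**2 + 3*(-4*10) + 4*200 + 2*200*(-4*10))/(200 - 4*10) + 25869) = sqrt(2*(35 + 40000 + (-40)**2 + 3*(-40) + 800 + 2*200*(-40))/(200 - 40) + 25869) = sqrt(2*(35 + 40000 + 1600 - 120 + 800 - 16000)/160 + 25869) = sqrt(2*(1/160)*26315 + 25869) = sqrt(5263/16 + 25869) = sqrt(419167/16) = sqrt(419167)/4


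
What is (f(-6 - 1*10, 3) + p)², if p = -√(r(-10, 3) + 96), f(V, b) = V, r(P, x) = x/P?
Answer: (160 + √9570)²/100 ≈ 664.74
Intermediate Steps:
p = -√9570/10 (p = -√(3/(-10) + 96) = -√(3*(-⅒) + 96) = -√(-3/10 + 96) = -√(957/10) = -√9570/10 ≈ -9.7826)
(f(-6 - 1*10, 3) + p)² = ((-6 - 1*10) - √9570/10)² = ((-6 - 10) - √9570/10)² = (-16 - √9570/10)²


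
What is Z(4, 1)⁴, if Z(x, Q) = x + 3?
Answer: 2401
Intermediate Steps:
Z(x, Q) = 3 + x
Z(4, 1)⁴ = (3 + 4)⁴ = 7⁴ = 2401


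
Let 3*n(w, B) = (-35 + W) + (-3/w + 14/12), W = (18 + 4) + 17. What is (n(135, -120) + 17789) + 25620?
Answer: 11720893/270 ≈ 43411.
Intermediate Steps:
W = 39 (W = 22 + 17 = 39)
n(w, B) = 31/18 - 1/w (n(w, B) = ((-35 + 39) + (-3/w + 14/12))/3 = (4 + (-3/w + 14*(1/12)))/3 = (4 + (-3/w + 7/6))/3 = (4 + (7/6 - 3/w))/3 = (31/6 - 3/w)/3 = 31/18 - 1/w)
(n(135, -120) + 17789) + 25620 = ((31/18 - 1/135) + 17789) + 25620 = (463/270 + 17789) + 25620 = 4803493/270 + 25620 = 11720893/270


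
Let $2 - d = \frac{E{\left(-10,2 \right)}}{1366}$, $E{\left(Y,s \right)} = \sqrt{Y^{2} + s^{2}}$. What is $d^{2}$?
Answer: $\frac{\left(1366 - \sqrt{26}\right)^{2}}{466489} \approx 3.9702$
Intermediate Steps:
$d = 2 - \frac{\sqrt{26}}{683}$ ($d = 2 - \frac{\sqrt{\left(-10\right)^{2} + 2^{2}}}{1366} = 2 - \sqrt{100 + 4} \cdot \frac{1}{1366} = 2 - \sqrt{104} \cdot \frac{1}{1366} = 2 - 2 \sqrt{26} \cdot \frac{1}{1366} = 2 - \frac{\sqrt{26}}{683} \approx 1.9925$)
$d^{2} = \left(2 - \frac{\sqrt{26}}{683}\right)^{2}$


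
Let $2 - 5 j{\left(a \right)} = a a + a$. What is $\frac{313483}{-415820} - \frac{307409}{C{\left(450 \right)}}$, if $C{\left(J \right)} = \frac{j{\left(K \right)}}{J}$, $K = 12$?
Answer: $\frac{143805137539309}{32018140} \approx 4.4914 \cdot 10^{6}$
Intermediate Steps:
$j{\left(a \right)} = \frac{2}{5} - \frac{a}{5} - \frac{a^{2}}{5}$ ($j{\left(a \right)} = \frac{2}{5} - \frac{a a + a}{5} = \frac{2}{5} - \frac{a^{2} + a}{5} = \frac{2}{5} - \frac{a + a^{2}}{5} = \frac{2}{5} - \left(\frac{a}{5} + \frac{a^{2}}{5}\right) = \frac{2}{5} - \frac{a}{5} - \frac{a^{2}}{5}$)
$C{\left(J \right)} = - \frac{154}{5 J}$ ($C{\left(J \right)} = \frac{\frac{2}{5} - \frac{12}{5} - \frac{12^{2}}{5}}{J} = \frac{\frac{2}{5} - \frac{12}{5} - \frac{144}{5}}{J} = - \frac{154}{5 J}$)
$\frac{313483}{-415820} - \frac{307409}{C{\left(450 \right)}} = \frac{313483}{-415820} - \frac{307409}{\left(- \frac{154}{5}\right) \frac{1}{450}} = 313483 \left(- \frac{1}{415820}\right) - \frac{307409}{\left(- \frac{154}{5}\right) \frac{1}{450}} = - \frac{313483}{415820} - \frac{307409}{- \frac{77}{1125}} = - \frac{313483}{415820} - - \frac{345835125}{77} = - \frac{313483}{415820} + \frac{345835125}{77} = \frac{143805137539309}{32018140}$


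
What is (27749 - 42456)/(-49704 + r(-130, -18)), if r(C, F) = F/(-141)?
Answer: 98747/333726 ≈ 0.29589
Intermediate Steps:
r(C, F) = -F/141 (r(C, F) = F*(-1/141) = -F/141)
(27749 - 42456)/(-49704 + r(-130, -18)) = (27749 - 42456)/(-49704 - 1/141*(-18)) = -14707/(-49704 + 6/47) = -14707/(-2336082/47) = -14707*(-47/2336082) = 98747/333726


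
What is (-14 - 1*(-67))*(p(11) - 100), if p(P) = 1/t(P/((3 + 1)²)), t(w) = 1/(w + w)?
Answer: -41817/8 ≈ -5227.1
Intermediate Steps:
t(w) = 1/(2*w)
p(P) = P/8 (p(P) = 1/(1/(2*((P/((3 + 1)²))))) = 1/(1/(2*((P/(4²))))) = 1/(1/(2*((P/16)))) = 1/((16/P)/2) = 1/(8/P) = P/8)
(-14 - 1*(-67))*(p(11) - 100) = (-14 - 1*(-67))*((⅛)*11 - 100) = (-14 + 67)*(11/8 - 100) = 53*(-789/8) = -41817/8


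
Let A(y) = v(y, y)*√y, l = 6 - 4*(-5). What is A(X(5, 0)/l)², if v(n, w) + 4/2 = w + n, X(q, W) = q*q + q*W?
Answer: 25/4394 ≈ 0.0056896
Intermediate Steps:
X(q, W) = q² + W*q
v(n, w) = -2 + n + w (v(n, w) = -2 + (w + n) = -2 + (n + w) = -2 + n + w)
l = 26 (l = 6 + 20 = 26)
A(y) = √y*(-2 + 2*y) (A(y) = (-2 + y + y)*√y = (-2 + 2*y)*√y = √y*(-2 + 2*y))
A(X(5, 0)/l)² = (2*√((5*(0 + 5))/26)*(-1 + (5*(0 + 5))/26))² = (2*√((5*5)*(1/26))*(-1 + (5*5)*(1/26)))² = (2*√(25*(1/26))*(-1 + 25*(1/26)))² = (2*√(25/26)*(-1 + 25/26))² = (2*(5*√26/26)*(-1/26))² = (-5*√26/338)² = 25/4394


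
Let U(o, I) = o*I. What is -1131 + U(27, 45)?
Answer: 84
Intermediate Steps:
U(o, I) = I*o
-1131 + U(27, 45) = -1131 + 45*27 = -1131 + 1215 = 84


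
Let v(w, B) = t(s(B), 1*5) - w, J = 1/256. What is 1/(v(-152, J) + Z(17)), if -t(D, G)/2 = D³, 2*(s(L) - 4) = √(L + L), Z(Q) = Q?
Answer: 1374158848/55672070143 + 100667392*√2/55672070143 ≈ 0.027240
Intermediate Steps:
J = 1/256 ≈ 0.0039063
s(L) = 4 + √2*√L/2 (s(L) = 4 + √(L + L)/2 = 4 + √(2*L)/2 = 4 + (√2*√L)/2 = 4 + √2*√L/2)
t(D, G) = -2*D³
v(w, B) = -w - 2*(4 + √2*√B/2)³ (v(w, B) = -2*(4 + √2*√B/2)³ - w = -w - 2*(4 + √2*√B/2)³)
1/(v(-152, J) + Z(17)) = 1/((-1*(-152) - (8 + √2*√(1/256))³/4) + 17) = 1/((152 - (8 + √2*(1/16))³/4) + 17) = 1/((152 - (8 + √2/16)³/4) + 17) = 1/(169 - (8 + √2/16)³/4)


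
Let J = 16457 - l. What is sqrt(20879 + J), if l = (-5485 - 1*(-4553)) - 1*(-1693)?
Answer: 5*sqrt(1463) ≈ 191.25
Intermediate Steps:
l = 761 (l = (-5485 + 4553) + 1693 = -932 + 1693 = 761)
J = 15696 (J = 16457 - 1*761 = 16457 - 761 = 15696)
sqrt(20879 + J) = sqrt(20879 + 15696) = sqrt(36575) = 5*sqrt(1463)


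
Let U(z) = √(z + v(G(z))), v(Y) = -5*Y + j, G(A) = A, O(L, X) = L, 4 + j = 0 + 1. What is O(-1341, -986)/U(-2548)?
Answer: -1341*√10189/10189 ≈ -13.285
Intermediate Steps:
j = -3 (j = -4 + (0 + 1) = -4 + 1 = -3)
v(Y) = -3 - 5*Y (v(Y) = -5*Y - 3 = -3 - 5*Y)
U(z) = √(-3 - 4*z) (U(z) = √(z + (-3 - 5*z)) = √(-3 - 4*z))
O(-1341, -986)/U(-2548) = -1341/√(-3 - 4*(-2548)) = -1341/√(-3 + 10192) = -1341*√10189/10189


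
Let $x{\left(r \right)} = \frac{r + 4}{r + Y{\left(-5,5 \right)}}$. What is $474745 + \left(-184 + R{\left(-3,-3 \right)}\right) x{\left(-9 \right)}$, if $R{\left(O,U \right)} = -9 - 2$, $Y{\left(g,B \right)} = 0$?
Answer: $\frac{1423910}{3} \approx 4.7464 \cdot 10^{5}$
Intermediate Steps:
$x{\left(r \right)} = \frac{4 + r}{r}$ ($x{\left(r \right)} = \frac{r + 4}{r + 0} = \frac{4 + r}{r}$)
$R{\left(O,U \right)} = -11$ ($R{\left(O,U \right)} = -9 - 2 = -11$)
$474745 + \left(-184 + R{\left(-3,-3 \right)}\right) x{\left(-9 \right)} = 474745 + \left(-184 - 11\right) \frac{4 - 9}{-9} = 474745 - 195 \left(\left(- \frac{1}{9}\right) \left(-5\right)\right) = 474745 - \frac{325}{3} = \frac{1423910}{3}$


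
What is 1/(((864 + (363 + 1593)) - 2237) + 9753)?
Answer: 1/10336 ≈ 9.6749e-5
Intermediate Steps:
1/(((864 + (363 + 1593)) - 2237) + 9753) = 1/(((864 + 1956) - 2237) + 9753) = 1/((2820 - 2237) + 9753) = 1/(583 + 9753) = 1/10336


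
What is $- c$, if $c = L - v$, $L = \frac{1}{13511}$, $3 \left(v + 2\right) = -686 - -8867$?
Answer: $\frac{36817474}{13511} \approx 2725.0$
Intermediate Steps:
$v = 2725$ ($v = -2 + \frac{-686 - -8867}{3} = -2 + \frac{-686 + 8867}{3} = -2 + \frac{1}{3} \cdot 8181 = -2 + 2727 = 2725$)
$L = \frac{1}{13511} \approx 7.4014 \cdot 10^{-5}$
$c = - \frac{36817474}{13511}$ ($c = \frac{1}{13511} - 2725 = - \frac{36817474}{13511} \approx -2725.0$)
$- c = \left(-1\right) \left(- \frac{36817474}{13511}\right) = \frac{36817474}{13511}$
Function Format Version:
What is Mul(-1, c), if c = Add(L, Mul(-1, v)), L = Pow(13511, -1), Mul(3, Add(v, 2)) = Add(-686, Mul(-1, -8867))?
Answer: Rational(36817474, 13511) ≈ 2725.0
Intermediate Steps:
v = 2725 (v = Add(-2, Mul(Rational(1, 3), Add(-686, Mul(-1, -8867)))) = Add(-2, Mul(Rational(1, 3), Add(-686, 8867))) = Add(-2, Mul(Rational(1, 3), 8181)) = Add(-2, 2727) = 2725)
L = Rational(1, 13511) ≈ 7.4014e-5
c = Rational(-36817474, 13511) (c = Add(Rational(1, 13511), Mul(-1, 2725)) = Add(Rational(1, 13511), -2725) = Rational(-36817474, 13511) ≈ -2725.0)
Mul(-1, c) = Mul(-1, Rational(-36817474, 13511)) = Rational(36817474, 13511)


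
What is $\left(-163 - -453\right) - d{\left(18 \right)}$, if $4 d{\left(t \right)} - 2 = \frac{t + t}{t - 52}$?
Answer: $\frac{4926}{17} \approx 289.76$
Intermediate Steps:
$d{\left(t \right)} = \frac{1}{2} + \frac{t}{2 \left(-52 + t\right)}$ ($d{\left(t \right)} = \frac{1}{2} + \frac{\left(t + t\right) \frac{1}{t - 52}}{4} = \frac{1}{2} + \frac{2 t \frac{1}{-52 + t}}{4} = \frac{1}{2} + \frac{t}{2 \left(-52 + t\right)}$)
$\left(-163 - -453\right) - d{\left(18 \right)} = \left(-163 - -453\right) - \frac{-26 + 18}{-52 + 18} = \left(-163 + 453\right) - \frac{1}{-34} \left(-8\right) = 290 - \left(- \frac{1}{34}\right) \left(-8\right) = 290 - \frac{4}{17} = \frac{4926}{17}$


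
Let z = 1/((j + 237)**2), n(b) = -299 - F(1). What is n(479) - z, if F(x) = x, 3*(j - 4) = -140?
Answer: -101966709/339889 ≈ -300.00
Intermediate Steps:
j = -128/3 (j = 4 + (1/3)*(-140) = 4 - 140/3 = -128/3 ≈ -42.667)
n(b) = -300 (n(b) = -299 - 1*1 = -299 - 1 = -300)
z = 9/339889 (z = 1/((-128/3 + 237)**2) = 1/((583/3)**2) = 1/(339889/9) = 9/339889 ≈ 2.6479e-5)
n(479) - z = -300 - 1*9/339889 = -300 - 9/339889 = -101966709/339889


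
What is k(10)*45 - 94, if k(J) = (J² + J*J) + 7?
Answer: 9221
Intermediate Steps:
k(J) = 7 + 2*J² (k(J) = (J² + J²) + 7 = 2*J² + 7 = 7 + 2*J²)
k(10)*45 - 94 = (7 + 2*10²)*45 - 94 = (7 + 2*100)*45 - 94 = (7 + 200)*45 - 94 = 207*45 - 94 = 9315 - 94 = 9221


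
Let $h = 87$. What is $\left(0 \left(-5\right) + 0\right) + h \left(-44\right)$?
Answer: $-3828$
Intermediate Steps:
$\left(0 \left(-5\right) + 0\right) + h \left(-44\right) = \left(0 \left(-5\right) + 0\right) + 87 \left(-44\right) = \left(0 + 0\right) - 3828 = 0 - 3828 = -3828$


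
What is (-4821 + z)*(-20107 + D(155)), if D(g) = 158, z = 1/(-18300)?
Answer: 1759986580649/18300 ≈ 9.6174e+7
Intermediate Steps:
z = -1/18300 ≈ -5.4645e-5
(-4821 + z)*(-20107 + D(155)) = (-4821 - 1/18300)*(-20107 + 158) = -88224301/18300*(-19949) = 1759986580649/18300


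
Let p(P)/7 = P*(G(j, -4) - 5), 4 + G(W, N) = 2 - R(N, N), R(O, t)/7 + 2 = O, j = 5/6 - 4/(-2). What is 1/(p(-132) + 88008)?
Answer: 1/55668 ≈ 1.7964e-5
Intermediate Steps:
j = 17/6 (j = 5*(⅙) - 4*(-½) = ⅚ + 2 = 17/6 ≈ 2.8333)
R(O, t) = -14 + 7*O
G(W, N) = 12 - 7*N (G(W, N) = -4 + (2 - (-14 + 7*N)) = -4 + (2 + (14 - 7*N)) = -4 + (16 - 7*N) = 12 - 7*N)
p(P) = 245*P (p(P) = 7*(P*((12 - 7*(-4)) - 5)) = 7*(P*((12 + 28) - 5)) = 7*(P*(40 - 5)) = 7*(P*35) = 7*(35*P) = 245*P)
1/(p(-132) + 88008) = 1/(245*(-132) + 88008) = 1/(-32340 + 88008) = 1/55668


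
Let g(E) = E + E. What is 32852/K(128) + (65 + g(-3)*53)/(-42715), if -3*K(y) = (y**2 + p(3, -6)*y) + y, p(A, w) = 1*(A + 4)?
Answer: -1051353829/185895680 ≈ -5.6556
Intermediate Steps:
p(A, w) = 4 + A (p(A, w) = 1*(4 + A) = 4 + A)
g(E) = 2*E
K(y) = -8*y/3 - y**2/3 (K(y) = -((y**2 + (4 + 3)*y) + y)/3 = -((y**2 + 7*y) + y)/3 = -(y**2 + 8*y)/3 = -8*y/3 - y**2/3)
32852/K(128) + (65 + g(-3)*53)/(-42715) = 32852/((-1/3*128*(8 + 128))) + (65 + (2*(-3))*53)/(-42715) = 32852/((-1/3*128*136)) + (65 - 6*53)*(-1/42715) = 32852/(-17408/3) + (65 - 318)*(-1/42715) = 32852*(-3/17408) - 253*(-1/42715) = -24639/4352 + 253/42715 = -1051353829/185895680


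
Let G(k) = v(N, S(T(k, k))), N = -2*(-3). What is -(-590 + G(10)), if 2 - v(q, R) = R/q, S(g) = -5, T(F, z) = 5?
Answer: 3523/6 ≈ 587.17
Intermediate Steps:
N = 6
v(q, R) = 2 - R/q
G(k) = 17/6 (G(k) = 2 - 1*(-5)/6 = 2 - 1*(-5)*⅙ = 2 + ⅚ = 17/6)
-(-590 + G(10)) = -(-590 + 17/6) = -1*(-3523/6) = 3523/6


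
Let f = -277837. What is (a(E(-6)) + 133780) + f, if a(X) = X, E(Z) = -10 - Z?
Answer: -144061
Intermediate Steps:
(a(E(-6)) + 133780) + f = ((-10 - 1*(-6)) + 133780) - 277837 = ((-10 + 6) + 133780) - 277837 = (-4 + 133780) - 277837 = 133776 - 277837 = -144061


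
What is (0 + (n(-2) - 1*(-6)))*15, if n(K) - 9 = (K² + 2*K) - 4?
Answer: 165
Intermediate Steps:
n(K) = 5 + K² + 2*K (n(K) = 9 + ((K² + 2*K) - 4) = 9 + (-4 + K² + 2*K) = 5 + K² + 2*K)
(0 + (n(-2) - 1*(-6)))*15 = (0 + ((5 + (-2)² + 2*(-2)) - 1*(-6)))*15 = (0 + ((5 + 4 - 4) + 6))*15 = (0 + (5 + 6))*15 = (0 + 11)*15 = 11*15 = 165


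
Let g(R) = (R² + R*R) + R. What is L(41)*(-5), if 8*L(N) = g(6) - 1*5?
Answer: -365/8 ≈ -45.625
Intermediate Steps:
g(R) = R + 2*R² (g(R) = (R² + R²) + R = 2*R² + R = R + 2*R²)
L(N) = 73/8 (L(N) = (6*(1 + 2*6) - 1*5)/8 = (6*(1 + 12) - 5)/8 = (6*13 - 5)/8 = (78 - 5)/8 = (⅛)*73 = 73/8)
L(41)*(-5) = (73/8)*(-5) = -365/8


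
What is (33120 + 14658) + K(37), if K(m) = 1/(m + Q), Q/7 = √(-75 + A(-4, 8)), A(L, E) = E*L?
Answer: 315908173/6612 - 7*I*√107/6612 ≈ 47778.0 - 0.010951*I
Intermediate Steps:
Q = 7*I*√107 (Q = 7*√(-75 + 8*(-4)) = 7*√(-75 - 32) = 7*√(-107) = 7*(I*√107) = 7*I*√107 ≈ 72.409*I)
K(m) = 1/(m + 7*I*√107)
(33120 + 14658) + K(37) = (33120 + 14658) + 1/(37 + 7*I*√107) = 47778 + 1/(37 + 7*I*√107)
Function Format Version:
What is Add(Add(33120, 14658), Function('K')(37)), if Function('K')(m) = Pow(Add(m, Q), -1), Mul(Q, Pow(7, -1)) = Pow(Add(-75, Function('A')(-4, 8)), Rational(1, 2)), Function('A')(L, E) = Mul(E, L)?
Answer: Add(Rational(315908173, 6612), Mul(Rational(-7, 6612), I, Pow(107, Rational(1, 2)))) ≈ Add(47778., Mul(-0.010951, I))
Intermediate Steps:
Q = Mul(7, I, Pow(107, Rational(1, 2))) (Q = Mul(7, Pow(Add(-75, Mul(8, -4)), Rational(1, 2))) = Mul(7, Pow(Add(-75, -32), Rational(1, 2))) = Mul(7, Pow(-107, Rational(1, 2))) = Mul(7, Mul(I, Pow(107, Rational(1, 2)))) = Mul(7, I, Pow(107, Rational(1, 2))) ≈ Mul(72.409, I))
Function('K')(m) = Pow(Add(m, Mul(7, I, Pow(107, Rational(1, 2)))), -1)
Add(Add(33120, 14658), Function('K')(37)) = Add(Add(33120, 14658), Pow(Add(37, Mul(7, I, Pow(107, Rational(1, 2)))), -1)) = Add(47778, Pow(Add(37, Mul(7, I, Pow(107, Rational(1, 2)))), -1))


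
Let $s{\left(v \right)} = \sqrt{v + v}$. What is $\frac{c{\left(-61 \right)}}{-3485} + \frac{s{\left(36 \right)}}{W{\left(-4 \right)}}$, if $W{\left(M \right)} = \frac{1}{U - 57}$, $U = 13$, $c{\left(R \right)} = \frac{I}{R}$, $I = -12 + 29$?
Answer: $\frac{1}{12505} - 264 \sqrt{2} \approx -373.35$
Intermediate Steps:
$I = 17$
$c{\left(R \right)} = \frac{17}{R}$
$s{\left(v \right)} = \sqrt{2} \sqrt{v}$ ($s{\left(v \right)} = \sqrt{2 v} = \sqrt{2} \sqrt{v}$)
$W{\left(M \right)} = - \frac{1}{44}$ ($W{\left(M \right)} = \frac{1}{13 - 57} = \frac{1}{-44} = - \frac{1}{44}$)
$\frac{c{\left(-61 \right)}}{-3485} + \frac{s{\left(36 \right)}}{W{\left(-4 \right)}} = \frac{17 \frac{1}{-61}}{-3485} + \frac{\sqrt{2} \sqrt{36}}{- \frac{1}{44}} = 17 \left(- \frac{1}{61}\right) \left(- \frac{1}{3485}\right) + \sqrt{2} \cdot 6 \left(-44\right) = \left(- \frac{17}{61}\right) \left(- \frac{1}{3485}\right) + 6 \sqrt{2} \left(-44\right) = \frac{1}{12505} - 264 \sqrt{2}$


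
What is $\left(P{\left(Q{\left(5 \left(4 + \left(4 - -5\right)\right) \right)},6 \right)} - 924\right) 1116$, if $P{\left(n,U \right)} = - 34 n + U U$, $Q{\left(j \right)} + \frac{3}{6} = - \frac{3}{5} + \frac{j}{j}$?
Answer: $- \frac{4936068}{5} \approx -9.8721 \cdot 10^{5}$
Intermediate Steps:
$Q{\left(j \right)} = - \frac{1}{10}$ ($Q{\left(j \right)} = - \frac{1}{2} + \left(- \frac{3}{5} + \frac{j}{j}\right) = - \frac{1}{2} + \left(\left(-3\right) \frac{1}{5} + 1\right) = - \frac{1}{2} + \left(- \frac{3}{5} + 1\right) = - \frac{1}{2} + \frac{2}{5} = - \frac{1}{10}$)
$P{\left(n,U \right)} = U^{2} - 34 n$ ($P{\left(n,U \right)} = - 34 n + U^{2} = U^{2} - 34 n$)
$\left(P{\left(Q{\left(5 \left(4 + \left(4 - -5\right)\right) \right)},6 \right)} - 924\right) 1116 = \left(\left(6^{2} - - \frac{17}{5}\right) - 924\right) 1116 = \left(\left(36 + \frac{17}{5}\right) - 924\right) 1116 = \left(\frac{197}{5} - 924\right) 1116 = \left(- \frac{4423}{5}\right) 1116 = - \frac{4936068}{5}$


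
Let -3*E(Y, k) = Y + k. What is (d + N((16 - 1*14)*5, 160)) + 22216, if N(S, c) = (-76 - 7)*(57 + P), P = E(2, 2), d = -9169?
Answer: 25280/3 ≈ 8426.7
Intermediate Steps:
E(Y, k) = -Y/3 - k/3 (E(Y, k) = -(Y + k)/3 = -Y/3 - k/3)
P = -4/3 (P = -⅓*2 - ⅓*2 = -⅔ - ⅔ = -4/3 ≈ -1.3333)
N(S, c) = -13861/3 (N(S, c) = (-76 - 7)*(57 - 4/3) = -83*167/3 = -13861/3)
(d + N((16 - 1*14)*5, 160)) + 22216 = (-9169 - 13861/3) + 22216 = -41368/3 + 22216 = 25280/3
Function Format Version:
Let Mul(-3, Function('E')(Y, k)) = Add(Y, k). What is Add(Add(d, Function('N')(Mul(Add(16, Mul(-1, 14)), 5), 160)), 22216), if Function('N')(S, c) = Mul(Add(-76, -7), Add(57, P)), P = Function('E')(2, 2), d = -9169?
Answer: Rational(25280, 3) ≈ 8426.7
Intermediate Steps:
Function('E')(Y, k) = Add(Mul(Rational(-1, 3), Y), Mul(Rational(-1, 3), k)) (Function('E')(Y, k) = Mul(Rational(-1, 3), Add(Y, k)) = Add(Mul(Rational(-1, 3), Y), Mul(Rational(-1, 3), k)))
P = Rational(-4, 3) (P = Add(Mul(Rational(-1, 3), 2), Mul(Rational(-1, 3), 2)) = Add(Rational(-2, 3), Rational(-2, 3)) = Rational(-4, 3) ≈ -1.3333)
Function('N')(S, c) = Rational(-13861, 3) (Function('N')(S, c) = Mul(Add(-76, -7), Add(57, Rational(-4, 3))) = Mul(-83, Rational(167, 3)) = Rational(-13861, 3))
Add(Add(d, Function('N')(Mul(Add(16, Mul(-1, 14)), 5), 160)), 22216) = Add(Add(-9169, Rational(-13861, 3)), 22216) = Add(Rational(-41368, 3), 22216) = Rational(25280, 3)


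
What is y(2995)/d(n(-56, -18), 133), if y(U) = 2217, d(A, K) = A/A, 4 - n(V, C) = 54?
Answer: 2217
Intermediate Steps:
n(V, C) = -50 (n(V, C) = 4 - 1*54 = 4 - 54 = -50)
d(A, K) = 1
y(2995)/d(n(-56, -18), 133) = 2217/1 = 2217*1 = 2217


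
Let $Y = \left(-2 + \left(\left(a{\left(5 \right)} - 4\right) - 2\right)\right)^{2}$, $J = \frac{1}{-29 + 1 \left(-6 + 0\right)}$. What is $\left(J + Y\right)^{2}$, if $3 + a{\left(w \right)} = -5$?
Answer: $\frac{80263681}{1225} \approx 65521.0$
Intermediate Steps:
$a{\left(w \right)} = -8$ ($a{\left(w \right)} = -3 - 5 = -8$)
$J = - \frac{1}{35}$ ($J = \frac{1}{-29 + 1 \left(-6\right)} = \frac{1}{-29 - 6} = \frac{1}{-35} = - \frac{1}{35} \approx -0.028571$)
$Y = 256$ ($Y = \left(-2 - 14\right)^{2} = \left(-16\right)^{2} = 256$)
$\left(J + Y\right)^{2} = \left(- \frac{1}{35} + 256\right)^{2} = \left(\frac{8959}{35}\right)^{2} = \frac{80263681}{1225}$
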